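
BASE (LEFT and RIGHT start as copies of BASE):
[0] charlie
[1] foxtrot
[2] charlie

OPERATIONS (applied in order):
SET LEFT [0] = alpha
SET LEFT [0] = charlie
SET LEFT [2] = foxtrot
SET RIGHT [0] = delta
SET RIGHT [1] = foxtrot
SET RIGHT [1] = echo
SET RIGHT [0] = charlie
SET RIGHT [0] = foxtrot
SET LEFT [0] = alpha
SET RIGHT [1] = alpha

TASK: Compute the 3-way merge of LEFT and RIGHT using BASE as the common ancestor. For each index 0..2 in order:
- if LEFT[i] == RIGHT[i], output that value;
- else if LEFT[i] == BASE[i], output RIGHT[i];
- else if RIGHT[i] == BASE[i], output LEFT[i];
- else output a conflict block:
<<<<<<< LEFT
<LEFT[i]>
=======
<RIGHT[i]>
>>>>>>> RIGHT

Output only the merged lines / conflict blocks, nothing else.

Final LEFT:  [alpha, foxtrot, foxtrot]
Final RIGHT: [foxtrot, alpha, charlie]
i=0: BASE=charlie L=alpha R=foxtrot all differ -> CONFLICT
i=1: L=foxtrot=BASE, R=alpha -> take RIGHT -> alpha
i=2: L=foxtrot, R=charlie=BASE -> take LEFT -> foxtrot

Answer: <<<<<<< LEFT
alpha
=======
foxtrot
>>>>>>> RIGHT
alpha
foxtrot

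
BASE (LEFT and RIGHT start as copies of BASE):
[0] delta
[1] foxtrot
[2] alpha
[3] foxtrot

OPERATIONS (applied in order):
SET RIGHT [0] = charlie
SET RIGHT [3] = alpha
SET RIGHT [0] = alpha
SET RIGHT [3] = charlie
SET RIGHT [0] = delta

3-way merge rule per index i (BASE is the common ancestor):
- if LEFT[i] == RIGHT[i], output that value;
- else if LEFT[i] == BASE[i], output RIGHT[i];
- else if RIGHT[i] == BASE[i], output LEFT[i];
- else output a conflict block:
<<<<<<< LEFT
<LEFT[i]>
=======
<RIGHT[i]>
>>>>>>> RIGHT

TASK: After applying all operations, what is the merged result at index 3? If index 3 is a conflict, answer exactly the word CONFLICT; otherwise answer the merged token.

Answer: charlie

Derivation:
Final LEFT:  [delta, foxtrot, alpha, foxtrot]
Final RIGHT: [delta, foxtrot, alpha, charlie]
i=0: L=delta R=delta -> agree -> delta
i=1: L=foxtrot R=foxtrot -> agree -> foxtrot
i=2: L=alpha R=alpha -> agree -> alpha
i=3: L=foxtrot=BASE, R=charlie -> take RIGHT -> charlie
Index 3 -> charlie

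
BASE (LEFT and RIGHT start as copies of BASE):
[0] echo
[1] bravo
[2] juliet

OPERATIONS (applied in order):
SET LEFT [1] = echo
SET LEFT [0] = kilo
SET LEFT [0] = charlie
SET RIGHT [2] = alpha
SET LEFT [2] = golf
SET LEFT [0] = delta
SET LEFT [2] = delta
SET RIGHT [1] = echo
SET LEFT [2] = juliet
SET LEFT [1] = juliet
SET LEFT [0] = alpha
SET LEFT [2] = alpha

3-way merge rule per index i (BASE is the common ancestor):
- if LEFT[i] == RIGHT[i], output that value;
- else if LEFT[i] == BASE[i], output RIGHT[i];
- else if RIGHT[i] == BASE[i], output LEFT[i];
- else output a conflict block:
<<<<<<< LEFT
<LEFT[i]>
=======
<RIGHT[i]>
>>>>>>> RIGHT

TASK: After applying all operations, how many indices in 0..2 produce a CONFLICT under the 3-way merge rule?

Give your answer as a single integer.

Final LEFT:  [alpha, juliet, alpha]
Final RIGHT: [echo, echo, alpha]
i=0: L=alpha, R=echo=BASE -> take LEFT -> alpha
i=1: BASE=bravo L=juliet R=echo all differ -> CONFLICT
i=2: L=alpha R=alpha -> agree -> alpha
Conflict count: 1

Answer: 1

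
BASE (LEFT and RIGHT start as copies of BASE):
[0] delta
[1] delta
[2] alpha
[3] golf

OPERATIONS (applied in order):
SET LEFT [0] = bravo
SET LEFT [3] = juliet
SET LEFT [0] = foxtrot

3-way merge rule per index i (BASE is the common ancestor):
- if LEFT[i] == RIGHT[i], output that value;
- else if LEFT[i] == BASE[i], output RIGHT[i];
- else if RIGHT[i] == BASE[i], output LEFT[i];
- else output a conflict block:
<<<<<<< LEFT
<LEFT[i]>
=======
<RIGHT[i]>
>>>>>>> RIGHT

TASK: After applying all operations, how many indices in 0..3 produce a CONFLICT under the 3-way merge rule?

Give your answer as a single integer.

Final LEFT:  [foxtrot, delta, alpha, juliet]
Final RIGHT: [delta, delta, alpha, golf]
i=0: L=foxtrot, R=delta=BASE -> take LEFT -> foxtrot
i=1: L=delta R=delta -> agree -> delta
i=2: L=alpha R=alpha -> agree -> alpha
i=3: L=juliet, R=golf=BASE -> take LEFT -> juliet
Conflict count: 0

Answer: 0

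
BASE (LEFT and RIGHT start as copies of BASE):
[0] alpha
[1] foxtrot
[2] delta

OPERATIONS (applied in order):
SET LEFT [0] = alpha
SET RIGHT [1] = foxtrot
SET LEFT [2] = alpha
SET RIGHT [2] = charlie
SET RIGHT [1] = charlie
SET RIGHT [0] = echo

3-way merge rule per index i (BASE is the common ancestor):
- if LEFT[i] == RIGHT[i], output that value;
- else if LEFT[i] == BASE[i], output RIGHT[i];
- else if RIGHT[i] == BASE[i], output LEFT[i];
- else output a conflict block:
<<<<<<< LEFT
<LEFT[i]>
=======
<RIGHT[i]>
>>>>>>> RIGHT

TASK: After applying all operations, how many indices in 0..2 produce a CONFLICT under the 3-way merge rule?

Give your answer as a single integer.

Final LEFT:  [alpha, foxtrot, alpha]
Final RIGHT: [echo, charlie, charlie]
i=0: L=alpha=BASE, R=echo -> take RIGHT -> echo
i=1: L=foxtrot=BASE, R=charlie -> take RIGHT -> charlie
i=2: BASE=delta L=alpha R=charlie all differ -> CONFLICT
Conflict count: 1

Answer: 1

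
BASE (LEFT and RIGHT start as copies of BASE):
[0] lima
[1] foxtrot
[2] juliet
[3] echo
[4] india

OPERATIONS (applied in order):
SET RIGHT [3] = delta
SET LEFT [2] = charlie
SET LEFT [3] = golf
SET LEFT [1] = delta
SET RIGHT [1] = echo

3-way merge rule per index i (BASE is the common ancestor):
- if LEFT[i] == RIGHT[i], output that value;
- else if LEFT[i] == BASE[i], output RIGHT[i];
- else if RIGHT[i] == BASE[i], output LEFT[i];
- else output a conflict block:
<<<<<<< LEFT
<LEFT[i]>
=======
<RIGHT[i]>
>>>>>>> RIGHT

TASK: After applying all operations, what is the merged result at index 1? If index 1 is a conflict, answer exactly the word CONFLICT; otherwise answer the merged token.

Answer: CONFLICT

Derivation:
Final LEFT:  [lima, delta, charlie, golf, india]
Final RIGHT: [lima, echo, juliet, delta, india]
i=0: L=lima R=lima -> agree -> lima
i=1: BASE=foxtrot L=delta R=echo all differ -> CONFLICT
i=2: L=charlie, R=juliet=BASE -> take LEFT -> charlie
i=3: BASE=echo L=golf R=delta all differ -> CONFLICT
i=4: L=india R=india -> agree -> india
Index 1 -> CONFLICT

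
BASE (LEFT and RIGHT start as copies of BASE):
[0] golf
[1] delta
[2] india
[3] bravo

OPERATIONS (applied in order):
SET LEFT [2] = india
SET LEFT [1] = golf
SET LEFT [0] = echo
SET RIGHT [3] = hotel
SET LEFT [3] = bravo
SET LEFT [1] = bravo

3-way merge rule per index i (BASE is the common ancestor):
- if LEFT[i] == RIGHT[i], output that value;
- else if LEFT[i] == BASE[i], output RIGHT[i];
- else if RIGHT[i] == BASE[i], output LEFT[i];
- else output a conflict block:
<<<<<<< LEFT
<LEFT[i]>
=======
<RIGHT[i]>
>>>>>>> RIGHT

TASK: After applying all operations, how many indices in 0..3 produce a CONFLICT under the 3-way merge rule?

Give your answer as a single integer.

Final LEFT:  [echo, bravo, india, bravo]
Final RIGHT: [golf, delta, india, hotel]
i=0: L=echo, R=golf=BASE -> take LEFT -> echo
i=1: L=bravo, R=delta=BASE -> take LEFT -> bravo
i=2: L=india R=india -> agree -> india
i=3: L=bravo=BASE, R=hotel -> take RIGHT -> hotel
Conflict count: 0

Answer: 0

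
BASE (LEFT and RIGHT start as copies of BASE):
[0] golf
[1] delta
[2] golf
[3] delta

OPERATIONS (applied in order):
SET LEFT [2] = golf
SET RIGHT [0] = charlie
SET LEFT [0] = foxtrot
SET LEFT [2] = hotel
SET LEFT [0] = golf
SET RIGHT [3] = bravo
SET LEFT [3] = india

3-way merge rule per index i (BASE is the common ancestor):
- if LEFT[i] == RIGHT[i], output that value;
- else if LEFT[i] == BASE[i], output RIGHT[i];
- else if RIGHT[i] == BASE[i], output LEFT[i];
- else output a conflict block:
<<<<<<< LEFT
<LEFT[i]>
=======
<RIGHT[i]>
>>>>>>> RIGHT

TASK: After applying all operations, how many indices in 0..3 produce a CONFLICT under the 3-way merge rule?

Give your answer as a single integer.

Final LEFT:  [golf, delta, hotel, india]
Final RIGHT: [charlie, delta, golf, bravo]
i=0: L=golf=BASE, R=charlie -> take RIGHT -> charlie
i=1: L=delta R=delta -> agree -> delta
i=2: L=hotel, R=golf=BASE -> take LEFT -> hotel
i=3: BASE=delta L=india R=bravo all differ -> CONFLICT
Conflict count: 1

Answer: 1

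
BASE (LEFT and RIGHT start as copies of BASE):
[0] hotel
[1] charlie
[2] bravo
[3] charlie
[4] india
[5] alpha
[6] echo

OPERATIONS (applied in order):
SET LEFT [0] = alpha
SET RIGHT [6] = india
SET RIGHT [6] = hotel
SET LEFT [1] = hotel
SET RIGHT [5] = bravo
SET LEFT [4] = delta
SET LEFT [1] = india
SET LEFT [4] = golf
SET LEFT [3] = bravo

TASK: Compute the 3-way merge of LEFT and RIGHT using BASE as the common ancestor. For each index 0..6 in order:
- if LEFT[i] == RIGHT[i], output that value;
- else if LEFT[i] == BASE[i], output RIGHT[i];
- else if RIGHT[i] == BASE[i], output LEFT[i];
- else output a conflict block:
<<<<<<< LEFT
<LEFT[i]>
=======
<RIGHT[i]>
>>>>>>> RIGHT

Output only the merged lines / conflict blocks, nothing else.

Answer: alpha
india
bravo
bravo
golf
bravo
hotel

Derivation:
Final LEFT:  [alpha, india, bravo, bravo, golf, alpha, echo]
Final RIGHT: [hotel, charlie, bravo, charlie, india, bravo, hotel]
i=0: L=alpha, R=hotel=BASE -> take LEFT -> alpha
i=1: L=india, R=charlie=BASE -> take LEFT -> india
i=2: L=bravo R=bravo -> agree -> bravo
i=3: L=bravo, R=charlie=BASE -> take LEFT -> bravo
i=4: L=golf, R=india=BASE -> take LEFT -> golf
i=5: L=alpha=BASE, R=bravo -> take RIGHT -> bravo
i=6: L=echo=BASE, R=hotel -> take RIGHT -> hotel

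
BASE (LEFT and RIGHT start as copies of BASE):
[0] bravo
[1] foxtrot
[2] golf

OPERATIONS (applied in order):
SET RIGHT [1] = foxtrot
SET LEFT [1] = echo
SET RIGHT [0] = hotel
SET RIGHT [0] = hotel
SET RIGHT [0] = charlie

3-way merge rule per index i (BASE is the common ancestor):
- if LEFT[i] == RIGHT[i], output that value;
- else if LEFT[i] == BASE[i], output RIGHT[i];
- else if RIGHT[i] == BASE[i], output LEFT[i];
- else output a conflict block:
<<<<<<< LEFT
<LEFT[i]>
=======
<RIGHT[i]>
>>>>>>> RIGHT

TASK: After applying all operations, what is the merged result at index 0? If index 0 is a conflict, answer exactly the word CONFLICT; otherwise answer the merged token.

Final LEFT:  [bravo, echo, golf]
Final RIGHT: [charlie, foxtrot, golf]
i=0: L=bravo=BASE, R=charlie -> take RIGHT -> charlie
i=1: L=echo, R=foxtrot=BASE -> take LEFT -> echo
i=2: L=golf R=golf -> agree -> golf
Index 0 -> charlie

Answer: charlie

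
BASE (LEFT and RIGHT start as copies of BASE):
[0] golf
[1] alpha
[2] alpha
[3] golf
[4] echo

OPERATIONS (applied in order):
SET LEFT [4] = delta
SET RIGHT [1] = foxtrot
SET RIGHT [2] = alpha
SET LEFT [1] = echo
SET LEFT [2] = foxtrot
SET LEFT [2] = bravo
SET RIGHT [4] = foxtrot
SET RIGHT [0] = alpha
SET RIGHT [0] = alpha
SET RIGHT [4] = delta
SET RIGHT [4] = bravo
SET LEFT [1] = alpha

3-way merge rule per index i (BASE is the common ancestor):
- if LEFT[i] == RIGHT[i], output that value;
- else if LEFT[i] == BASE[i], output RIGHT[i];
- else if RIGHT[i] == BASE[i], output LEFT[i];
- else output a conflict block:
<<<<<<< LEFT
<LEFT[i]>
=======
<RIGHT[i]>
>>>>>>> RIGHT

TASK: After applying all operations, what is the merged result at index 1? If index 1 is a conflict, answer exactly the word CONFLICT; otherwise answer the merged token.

Final LEFT:  [golf, alpha, bravo, golf, delta]
Final RIGHT: [alpha, foxtrot, alpha, golf, bravo]
i=0: L=golf=BASE, R=alpha -> take RIGHT -> alpha
i=1: L=alpha=BASE, R=foxtrot -> take RIGHT -> foxtrot
i=2: L=bravo, R=alpha=BASE -> take LEFT -> bravo
i=3: L=golf R=golf -> agree -> golf
i=4: BASE=echo L=delta R=bravo all differ -> CONFLICT
Index 1 -> foxtrot

Answer: foxtrot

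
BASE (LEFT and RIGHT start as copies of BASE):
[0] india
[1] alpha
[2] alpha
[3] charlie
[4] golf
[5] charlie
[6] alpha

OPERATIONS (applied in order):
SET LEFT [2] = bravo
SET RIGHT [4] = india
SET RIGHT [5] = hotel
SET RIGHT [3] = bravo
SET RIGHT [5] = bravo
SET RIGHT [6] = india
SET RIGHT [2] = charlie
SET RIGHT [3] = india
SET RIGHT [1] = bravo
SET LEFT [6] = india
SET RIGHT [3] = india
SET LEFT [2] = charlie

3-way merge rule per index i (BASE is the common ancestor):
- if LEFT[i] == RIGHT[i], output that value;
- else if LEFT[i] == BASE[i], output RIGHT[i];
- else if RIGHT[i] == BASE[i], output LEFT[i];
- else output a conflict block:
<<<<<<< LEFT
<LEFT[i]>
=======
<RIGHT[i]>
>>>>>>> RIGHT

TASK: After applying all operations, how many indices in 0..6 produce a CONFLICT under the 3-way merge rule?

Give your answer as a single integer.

Final LEFT:  [india, alpha, charlie, charlie, golf, charlie, india]
Final RIGHT: [india, bravo, charlie, india, india, bravo, india]
i=0: L=india R=india -> agree -> india
i=1: L=alpha=BASE, R=bravo -> take RIGHT -> bravo
i=2: L=charlie R=charlie -> agree -> charlie
i=3: L=charlie=BASE, R=india -> take RIGHT -> india
i=4: L=golf=BASE, R=india -> take RIGHT -> india
i=5: L=charlie=BASE, R=bravo -> take RIGHT -> bravo
i=6: L=india R=india -> agree -> india
Conflict count: 0

Answer: 0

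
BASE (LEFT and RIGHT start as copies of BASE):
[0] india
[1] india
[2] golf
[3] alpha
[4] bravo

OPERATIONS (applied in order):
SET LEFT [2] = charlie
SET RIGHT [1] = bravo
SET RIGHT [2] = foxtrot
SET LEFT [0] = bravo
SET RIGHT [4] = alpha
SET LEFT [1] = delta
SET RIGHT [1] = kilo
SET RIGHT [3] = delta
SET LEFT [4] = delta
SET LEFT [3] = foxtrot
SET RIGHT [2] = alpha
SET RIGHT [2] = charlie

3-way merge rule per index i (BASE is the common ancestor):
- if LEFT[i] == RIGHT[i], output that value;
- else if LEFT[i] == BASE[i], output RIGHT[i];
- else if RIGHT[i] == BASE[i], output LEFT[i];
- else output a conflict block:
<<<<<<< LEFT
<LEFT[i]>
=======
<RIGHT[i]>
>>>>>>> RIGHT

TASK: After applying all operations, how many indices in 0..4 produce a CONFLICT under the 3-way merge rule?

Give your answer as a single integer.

Final LEFT:  [bravo, delta, charlie, foxtrot, delta]
Final RIGHT: [india, kilo, charlie, delta, alpha]
i=0: L=bravo, R=india=BASE -> take LEFT -> bravo
i=1: BASE=india L=delta R=kilo all differ -> CONFLICT
i=2: L=charlie R=charlie -> agree -> charlie
i=3: BASE=alpha L=foxtrot R=delta all differ -> CONFLICT
i=4: BASE=bravo L=delta R=alpha all differ -> CONFLICT
Conflict count: 3

Answer: 3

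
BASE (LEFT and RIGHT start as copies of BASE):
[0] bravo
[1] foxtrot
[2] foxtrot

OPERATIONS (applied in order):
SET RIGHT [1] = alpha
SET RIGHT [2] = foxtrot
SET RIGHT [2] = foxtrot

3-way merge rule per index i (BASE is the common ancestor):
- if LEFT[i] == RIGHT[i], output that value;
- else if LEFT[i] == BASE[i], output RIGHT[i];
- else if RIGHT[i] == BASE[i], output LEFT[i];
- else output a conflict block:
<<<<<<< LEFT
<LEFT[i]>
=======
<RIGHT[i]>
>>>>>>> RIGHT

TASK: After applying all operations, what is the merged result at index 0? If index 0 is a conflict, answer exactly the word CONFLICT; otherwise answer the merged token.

Final LEFT:  [bravo, foxtrot, foxtrot]
Final RIGHT: [bravo, alpha, foxtrot]
i=0: L=bravo R=bravo -> agree -> bravo
i=1: L=foxtrot=BASE, R=alpha -> take RIGHT -> alpha
i=2: L=foxtrot R=foxtrot -> agree -> foxtrot
Index 0 -> bravo

Answer: bravo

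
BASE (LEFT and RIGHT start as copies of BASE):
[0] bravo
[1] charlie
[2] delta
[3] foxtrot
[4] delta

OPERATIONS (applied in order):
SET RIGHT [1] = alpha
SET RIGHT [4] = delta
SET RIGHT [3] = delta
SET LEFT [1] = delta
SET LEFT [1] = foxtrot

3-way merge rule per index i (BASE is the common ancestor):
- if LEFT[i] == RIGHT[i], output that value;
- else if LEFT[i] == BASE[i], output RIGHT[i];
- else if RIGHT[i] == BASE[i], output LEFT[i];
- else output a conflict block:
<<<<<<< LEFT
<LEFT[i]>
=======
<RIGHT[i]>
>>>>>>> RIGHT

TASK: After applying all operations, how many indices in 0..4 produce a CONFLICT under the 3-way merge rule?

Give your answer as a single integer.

Answer: 1

Derivation:
Final LEFT:  [bravo, foxtrot, delta, foxtrot, delta]
Final RIGHT: [bravo, alpha, delta, delta, delta]
i=0: L=bravo R=bravo -> agree -> bravo
i=1: BASE=charlie L=foxtrot R=alpha all differ -> CONFLICT
i=2: L=delta R=delta -> agree -> delta
i=3: L=foxtrot=BASE, R=delta -> take RIGHT -> delta
i=4: L=delta R=delta -> agree -> delta
Conflict count: 1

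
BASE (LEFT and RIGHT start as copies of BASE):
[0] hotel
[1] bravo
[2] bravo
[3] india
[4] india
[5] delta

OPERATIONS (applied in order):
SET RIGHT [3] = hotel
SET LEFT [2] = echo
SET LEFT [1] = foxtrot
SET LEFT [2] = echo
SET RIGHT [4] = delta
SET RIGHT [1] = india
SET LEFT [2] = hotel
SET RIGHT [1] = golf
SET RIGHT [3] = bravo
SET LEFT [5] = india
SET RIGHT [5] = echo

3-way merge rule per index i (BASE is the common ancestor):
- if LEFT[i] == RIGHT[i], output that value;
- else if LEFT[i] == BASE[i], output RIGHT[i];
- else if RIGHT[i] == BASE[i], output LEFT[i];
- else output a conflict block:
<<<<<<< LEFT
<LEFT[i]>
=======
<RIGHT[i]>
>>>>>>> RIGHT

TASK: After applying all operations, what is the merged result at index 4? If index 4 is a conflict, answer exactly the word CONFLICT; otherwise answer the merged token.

Answer: delta

Derivation:
Final LEFT:  [hotel, foxtrot, hotel, india, india, india]
Final RIGHT: [hotel, golf, bravo, bravo, delta, echo]
i=0: L=hotel R=hotel -> agree -> hotel
i=1: BASE=bravo L=foxtrot R=golf all differ -> CONFLICT
i=2: L=hotel, R=bravo=BASE -> take LEFT -> hotel
i=3: L=india=BASE, R=bravo -> take RIGHT -> bravo
i=4: L=india=BASE, R=delta -> take RIGHT -> delta
i=5: BASE=delta L=india R=echo all differ -> CONFLICT
Index 4 -> delta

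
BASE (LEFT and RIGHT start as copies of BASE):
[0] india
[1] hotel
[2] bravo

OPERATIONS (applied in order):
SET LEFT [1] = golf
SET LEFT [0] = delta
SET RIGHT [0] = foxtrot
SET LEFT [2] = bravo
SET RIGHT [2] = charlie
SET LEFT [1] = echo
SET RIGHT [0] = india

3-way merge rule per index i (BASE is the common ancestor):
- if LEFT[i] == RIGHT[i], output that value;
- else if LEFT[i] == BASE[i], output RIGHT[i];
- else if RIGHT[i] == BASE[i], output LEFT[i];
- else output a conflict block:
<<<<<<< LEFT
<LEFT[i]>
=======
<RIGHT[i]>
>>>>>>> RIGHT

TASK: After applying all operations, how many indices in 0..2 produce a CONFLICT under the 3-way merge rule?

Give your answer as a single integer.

Answer: 0

Derivation:
Final LEFT:  [delta, echo, bravo]
Final RIGHT: [india, hotel, charlie]
i=0: L=delta, R=india=BASE -> take LEFT -> delta
i=1: L=echo, R=hotel=BASE -> take LEFT -> echo
i=2: L=bravo=BASE, R=charlie -> take RIGHT -> charlie
Conflict count: 0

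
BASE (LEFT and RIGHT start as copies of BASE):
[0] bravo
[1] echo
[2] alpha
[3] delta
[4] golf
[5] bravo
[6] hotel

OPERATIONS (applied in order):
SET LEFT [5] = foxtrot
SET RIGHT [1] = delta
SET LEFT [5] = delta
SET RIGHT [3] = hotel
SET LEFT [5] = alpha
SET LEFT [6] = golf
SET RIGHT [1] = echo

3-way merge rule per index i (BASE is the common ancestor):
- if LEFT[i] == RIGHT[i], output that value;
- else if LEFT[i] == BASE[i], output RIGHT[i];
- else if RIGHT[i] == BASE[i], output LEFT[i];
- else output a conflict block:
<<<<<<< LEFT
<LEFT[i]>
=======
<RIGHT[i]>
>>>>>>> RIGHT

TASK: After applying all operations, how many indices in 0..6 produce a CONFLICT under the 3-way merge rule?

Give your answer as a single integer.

Final LEFT:  [bravo, echo, alpha, delta, golf, alpha, golf]
Final RIGHT: [bravo, echo, alpha, hotel, golf, bravo, hotel]
i=0: L=bravo R=bravo -> agree -> bravo
i=1: L=echo R=echo -> agree -> echo
i=2: L=alpha R=alpha -> agree -> alpha
i=3: L=delta=BASE, R=hotel -> take RIGHT -> hotel
i=4: L=golf R=golf -> agree -> golf
i=5: L=alpha, R=bravo=BASE -> take LEFT -> alpha
i=6: L=golf, R=hotel=BASE -> take LEFT -> golf
Conflict count: 0

Answer: 0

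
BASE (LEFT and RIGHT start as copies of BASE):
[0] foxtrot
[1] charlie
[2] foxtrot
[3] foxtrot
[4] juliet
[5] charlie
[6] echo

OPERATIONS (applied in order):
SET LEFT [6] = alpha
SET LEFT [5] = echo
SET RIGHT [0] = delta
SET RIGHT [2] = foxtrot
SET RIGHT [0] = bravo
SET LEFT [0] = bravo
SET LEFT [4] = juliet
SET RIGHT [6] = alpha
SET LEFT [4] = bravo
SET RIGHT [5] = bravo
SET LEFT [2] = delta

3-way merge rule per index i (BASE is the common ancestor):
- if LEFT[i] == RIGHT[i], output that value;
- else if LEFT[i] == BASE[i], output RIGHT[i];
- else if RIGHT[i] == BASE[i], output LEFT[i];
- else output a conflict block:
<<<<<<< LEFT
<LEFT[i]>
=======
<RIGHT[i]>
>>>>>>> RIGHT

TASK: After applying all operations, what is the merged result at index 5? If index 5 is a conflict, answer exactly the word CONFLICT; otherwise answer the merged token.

Final LEFT:  [bravo, charlie, delta, foxtrot, bravo, echo, alpha]
Final RIGHT: [bravo, charlie, foxtrot, foxtrot, juliet, bravo, alpha]
i=0: L=bravo R=bravo -> agree -> bravo
i=1: L=charlie R=charlie -> agree -> charlie
i=2: L=delta, R=foxtrot=BASE -> take LEFT -> delta
i=3: L=foxtrot R=foxtrot -> agree -> foxtrot
i=4: L=bravo, R=juliet=BASE -> take LEFT -> bravo
i=5: BASE=charlie L=echo R=bravo all differ -> CONFLICT
i=6: L=alpha R=alpha -> agree -> alpha
Index 5 -> CONFLICT

Answer: CONFLICT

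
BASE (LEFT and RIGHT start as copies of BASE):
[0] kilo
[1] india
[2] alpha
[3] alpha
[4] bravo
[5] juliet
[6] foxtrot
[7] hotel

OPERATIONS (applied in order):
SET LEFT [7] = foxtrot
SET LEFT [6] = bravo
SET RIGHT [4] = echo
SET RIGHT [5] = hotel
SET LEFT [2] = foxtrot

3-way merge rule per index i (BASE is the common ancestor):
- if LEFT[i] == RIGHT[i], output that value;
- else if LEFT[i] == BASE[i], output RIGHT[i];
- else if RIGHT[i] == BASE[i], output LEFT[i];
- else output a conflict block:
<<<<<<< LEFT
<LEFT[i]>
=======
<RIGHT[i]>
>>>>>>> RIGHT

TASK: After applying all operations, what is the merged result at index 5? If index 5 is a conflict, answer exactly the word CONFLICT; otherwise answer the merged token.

Answer: hotel

Derivation:
Final LEFT:  [kilo, india, foxtrot, alpha, bravo, juliet, bravo, foxtrot]
Final RIGHT: [kilo, india, alpha, alpha, echo, hotel, foxtrot, hotel]
i=0: L=kilo R=kilo -> agree -> kilo
i=1: L=india R=india -> agree -> india
i=2: L=foxtrot, R=alpha=BASE -> take LEFT -> foxtrot
i=3: L=alpha R=alpha -> agree -> alpha
i=4: L=bravo=BASE, R=echo -> take RIGHT -> echo
i=5: L=juliet=BASE, R=hotel -> take RIGHT -> hotel
i=6: L=bravo, R=foxtrot=BASE -> take LEFT -> bravo
i=7: L=foxtrot, R=hotel=BASE -> take LEFT -> foxtrot
Index 5 -> hotel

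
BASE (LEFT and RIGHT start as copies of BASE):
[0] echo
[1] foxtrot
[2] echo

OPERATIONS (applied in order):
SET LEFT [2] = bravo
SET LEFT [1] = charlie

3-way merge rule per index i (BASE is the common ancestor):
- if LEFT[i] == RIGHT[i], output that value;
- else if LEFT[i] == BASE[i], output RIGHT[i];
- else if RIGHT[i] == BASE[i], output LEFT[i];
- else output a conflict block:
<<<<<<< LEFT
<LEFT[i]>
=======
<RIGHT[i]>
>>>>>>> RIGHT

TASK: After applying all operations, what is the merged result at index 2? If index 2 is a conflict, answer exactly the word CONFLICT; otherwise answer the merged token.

Answer: bravo

Derivation:
Final LEFT:  [echo, charlie, bravo]
Final RIGHT: [echo, foxtrot, echo]
i=0: L=echo R=echo -> agree -> echo
i=1: L=charlie, R=foxtrot=BASE -> take LEFT -> charlie
i=2: L=bravo, R=echo=BASE -> take LEFT -> bravo
Index 2 -> bravo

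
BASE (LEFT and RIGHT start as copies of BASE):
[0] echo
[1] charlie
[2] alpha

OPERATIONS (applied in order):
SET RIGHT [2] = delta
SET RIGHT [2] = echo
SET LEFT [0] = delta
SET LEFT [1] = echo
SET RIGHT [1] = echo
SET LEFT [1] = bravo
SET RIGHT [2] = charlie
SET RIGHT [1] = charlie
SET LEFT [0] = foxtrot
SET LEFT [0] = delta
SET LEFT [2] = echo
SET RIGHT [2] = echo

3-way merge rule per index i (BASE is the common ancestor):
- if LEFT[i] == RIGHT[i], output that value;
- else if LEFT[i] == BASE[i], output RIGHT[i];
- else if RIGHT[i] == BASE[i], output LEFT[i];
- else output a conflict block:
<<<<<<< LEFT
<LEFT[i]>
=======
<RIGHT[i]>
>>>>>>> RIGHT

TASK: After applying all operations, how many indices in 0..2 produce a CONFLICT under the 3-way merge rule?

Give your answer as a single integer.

Final LEFT:  [delta, bravo, echo]
Final RIGHT: [echo, charlie, echo]
i=0: L=delta, R=echo=BASE -> take LEFT -> delta
i=1: L=bravo, R=charlie=BASE -> take LEFT -> bravo
i=2: L=echo R=echo -> agree -> echo
Conflict count: 0

Answer: 0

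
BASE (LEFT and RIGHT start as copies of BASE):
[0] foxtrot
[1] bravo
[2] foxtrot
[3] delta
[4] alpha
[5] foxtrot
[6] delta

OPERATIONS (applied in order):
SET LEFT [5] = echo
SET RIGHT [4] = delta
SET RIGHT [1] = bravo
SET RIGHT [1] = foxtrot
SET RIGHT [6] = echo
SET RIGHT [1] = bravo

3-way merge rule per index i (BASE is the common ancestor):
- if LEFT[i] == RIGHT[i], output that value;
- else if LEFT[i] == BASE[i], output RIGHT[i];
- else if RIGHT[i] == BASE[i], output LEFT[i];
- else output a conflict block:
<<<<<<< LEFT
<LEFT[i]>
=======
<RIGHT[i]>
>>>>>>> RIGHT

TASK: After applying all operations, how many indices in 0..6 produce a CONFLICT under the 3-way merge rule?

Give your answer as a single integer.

Final LEFT:  [foxtrot, bravo, foxtrot, delta, alpha, echo, delta]
Final RIGHT: [foxtrot, bravo, foxtrot, delta, delta, foxtrot, echo]
i=0: L=foxtrot R=foxtrot -> agree -> foxtrot
i=1: L=bravo R=bravo -> agree -> bravo
i=2: L=foxtrot R=foxtrot -> agree -> foxtrot
i=3: L=delta R=delta -> agree -> delta
i=4: L=alpha=BASE, R=delta -> take RIGHT -> delta
i=5: L=echo, R=foxtrot=BASE -> take LEFT -> echo
i=6: L=delta=BASE, R=echo -> take RIGHT -> echo
Conflict count: 0

Answer: 0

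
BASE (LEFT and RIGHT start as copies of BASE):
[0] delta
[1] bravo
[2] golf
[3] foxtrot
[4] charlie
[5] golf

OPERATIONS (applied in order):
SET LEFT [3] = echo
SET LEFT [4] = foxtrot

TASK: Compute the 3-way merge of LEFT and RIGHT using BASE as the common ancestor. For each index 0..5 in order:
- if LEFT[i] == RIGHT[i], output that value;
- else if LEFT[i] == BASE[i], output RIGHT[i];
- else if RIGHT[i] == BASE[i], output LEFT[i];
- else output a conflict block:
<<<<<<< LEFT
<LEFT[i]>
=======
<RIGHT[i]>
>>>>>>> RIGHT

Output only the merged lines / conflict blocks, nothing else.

Answer: delta
bravo
golf
echo
foxtrot
golf

Derivation:
Final LEFT:  [delta, bravo, golf, echo, foxtrot, golf]
Final RIGHT: [delta, bravo, golf, foxtrot, charlie, golf]
i=0: L=delta R=delta -> agree -> delta
i=1: L=bravo R=bravo -> agree -> bravo
i=2: L=golf R=golf -> agree -> golf
i=3: L=echo, R=foxtrot=BASE -> take LEFT -> echo
i=4: L=foxtrot, R=charlie=BASE -> take LEFT -> foxtrot
i=5: L=golf R=golf -> agree -> golf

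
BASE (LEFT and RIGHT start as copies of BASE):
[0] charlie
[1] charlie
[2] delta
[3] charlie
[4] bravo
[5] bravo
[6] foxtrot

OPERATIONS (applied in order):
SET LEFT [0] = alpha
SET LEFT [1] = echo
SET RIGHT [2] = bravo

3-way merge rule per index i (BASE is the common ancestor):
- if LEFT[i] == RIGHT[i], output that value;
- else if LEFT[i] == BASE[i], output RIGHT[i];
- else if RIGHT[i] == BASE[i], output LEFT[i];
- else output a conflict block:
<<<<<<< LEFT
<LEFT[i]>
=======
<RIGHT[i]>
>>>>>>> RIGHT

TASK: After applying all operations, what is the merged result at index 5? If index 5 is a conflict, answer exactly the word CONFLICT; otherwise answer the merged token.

Final LEFT:  [alpha, echo, delta, charlie, bravo, bravo, foxtrot]
Final RIGHT: [charlie, charlie, bravo, charlie, bravo, bravo, foxtrot]
i=0: L=alpha, R=charlie=BASE -> take LEFT -> alpha
i=1: L=echo, R=charlie=BASE -> take LEFT -> echo
i=2: L=delta=BASE, R=bravo -> take RIGHT -> bravo
i=3: L=charlie R=charlie -> agree -> charlie
i=4: L=bravo R=bravo -> agree -> bravo
i=5: L=bravo R=bravo -> agree -> bravo
i=6: L=foxtrot R=foxtrot -> agree -> foxtrot
Index 5 -> bravo

Answer: bravo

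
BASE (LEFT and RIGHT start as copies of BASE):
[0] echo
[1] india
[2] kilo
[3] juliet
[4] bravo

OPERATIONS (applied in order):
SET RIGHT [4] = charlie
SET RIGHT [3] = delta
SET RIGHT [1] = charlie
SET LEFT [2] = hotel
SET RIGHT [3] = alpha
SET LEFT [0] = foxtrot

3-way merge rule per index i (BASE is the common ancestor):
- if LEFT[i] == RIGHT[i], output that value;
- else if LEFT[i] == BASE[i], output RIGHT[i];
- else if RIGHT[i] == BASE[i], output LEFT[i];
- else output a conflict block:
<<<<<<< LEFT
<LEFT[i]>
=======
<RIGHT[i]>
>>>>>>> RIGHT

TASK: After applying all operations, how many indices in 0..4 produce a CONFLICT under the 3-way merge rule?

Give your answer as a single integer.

Final LEFT:  [foxtrot, india, hotel, juliet, bravo]
Final RIGHT: [echo, charlie, kilo, alpha, charlie]
i=0: L=foxtrot, R=echo=BASE -> take LEFT -> foxtrot
i=1: L=india=BASE, R=charlie -> take RIGHT -> charlie
i=2: L=hotel, R=kilo=BASE -> take LEFT -> hotel
i=3: L=juliet=BASE, R=alpha -> take RIGHT -> alpha
i=4: L=bravo=BASE, R=charlie -> take RIGHT -> charlie
Conflict count: 0

Answer: 0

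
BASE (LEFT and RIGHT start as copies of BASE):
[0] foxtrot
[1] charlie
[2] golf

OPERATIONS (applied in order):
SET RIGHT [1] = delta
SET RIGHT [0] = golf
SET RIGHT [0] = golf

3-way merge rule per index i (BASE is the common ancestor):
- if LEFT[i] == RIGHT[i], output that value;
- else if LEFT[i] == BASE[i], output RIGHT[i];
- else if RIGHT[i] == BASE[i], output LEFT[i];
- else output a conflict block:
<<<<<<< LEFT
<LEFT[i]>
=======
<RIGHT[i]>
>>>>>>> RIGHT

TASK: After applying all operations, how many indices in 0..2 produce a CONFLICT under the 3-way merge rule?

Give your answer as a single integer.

Final LEFT:  [foxtrot, charlie, golf]
Final RIGHT: [golf, delta, golf]
i=0: L=foxtrot=BASE, R=golf -> take RIGHT -> golf
i=1: L=charlie=BASE, R=delta -> take RIGHT -> delta
i=2: L=golf R=golf -> agree -> golf
Conflict count: 0

Answer: 0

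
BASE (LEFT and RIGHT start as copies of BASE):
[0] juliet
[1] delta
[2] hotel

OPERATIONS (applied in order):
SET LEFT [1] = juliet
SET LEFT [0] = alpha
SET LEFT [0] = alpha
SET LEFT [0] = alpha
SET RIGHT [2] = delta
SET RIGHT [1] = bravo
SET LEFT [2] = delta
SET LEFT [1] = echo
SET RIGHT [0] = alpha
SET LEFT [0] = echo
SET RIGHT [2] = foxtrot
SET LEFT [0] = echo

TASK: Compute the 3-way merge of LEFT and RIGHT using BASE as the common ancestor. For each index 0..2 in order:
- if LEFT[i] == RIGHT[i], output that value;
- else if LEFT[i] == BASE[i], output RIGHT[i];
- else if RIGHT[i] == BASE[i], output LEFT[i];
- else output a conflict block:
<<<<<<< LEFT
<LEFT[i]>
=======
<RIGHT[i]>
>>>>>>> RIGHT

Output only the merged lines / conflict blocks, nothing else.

Answer: <<<<<<< LEFT
echo
=======
alpha
>>>>>>> RIGHT
<<<<<<< LEFT
echo
=======
bravo
>>>>>>> RIGHT
<<<<<<< LEFT
delta
=======
foxtrot
>>>>>>> RIGHT

Derivation:
Final LEFT:  [echo, echo, delta]
Final RIGHT: [alpha, bravo, foxtrot]
i=0: BASE=juliet L=echo R=alpha all differ -> CONFLICT
i=1: BASE=delta L=echo R=bravo all differ -> CONFLICT
i=2: BASE=hotel L=delta R=foxtrot all differ -> CONFLICT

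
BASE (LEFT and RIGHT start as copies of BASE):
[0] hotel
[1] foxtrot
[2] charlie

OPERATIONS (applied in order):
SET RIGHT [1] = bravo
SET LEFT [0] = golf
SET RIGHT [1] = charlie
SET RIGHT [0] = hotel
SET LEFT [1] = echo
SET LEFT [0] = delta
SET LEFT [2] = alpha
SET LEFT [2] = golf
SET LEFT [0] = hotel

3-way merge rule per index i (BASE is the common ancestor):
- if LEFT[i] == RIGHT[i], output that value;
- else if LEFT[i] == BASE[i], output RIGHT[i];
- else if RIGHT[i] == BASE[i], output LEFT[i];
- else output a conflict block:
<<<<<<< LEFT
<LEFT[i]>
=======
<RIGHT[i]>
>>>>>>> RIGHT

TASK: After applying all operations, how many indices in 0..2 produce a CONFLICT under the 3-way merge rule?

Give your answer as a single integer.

Answer: 1

Derivation:
Final LEFT:  [hotel, echo, golf]
Final RIGHT: [hotel, charlie, charlie]
i=0: L=hotel R=hotel -> agree -> hotel
i=1: BASE=foxtrot L=echo R=charlie all differ -> CONFLICT
i=2: L=golf, R=charlie=BASE -> take LEFT -> golf
Conflict count: 1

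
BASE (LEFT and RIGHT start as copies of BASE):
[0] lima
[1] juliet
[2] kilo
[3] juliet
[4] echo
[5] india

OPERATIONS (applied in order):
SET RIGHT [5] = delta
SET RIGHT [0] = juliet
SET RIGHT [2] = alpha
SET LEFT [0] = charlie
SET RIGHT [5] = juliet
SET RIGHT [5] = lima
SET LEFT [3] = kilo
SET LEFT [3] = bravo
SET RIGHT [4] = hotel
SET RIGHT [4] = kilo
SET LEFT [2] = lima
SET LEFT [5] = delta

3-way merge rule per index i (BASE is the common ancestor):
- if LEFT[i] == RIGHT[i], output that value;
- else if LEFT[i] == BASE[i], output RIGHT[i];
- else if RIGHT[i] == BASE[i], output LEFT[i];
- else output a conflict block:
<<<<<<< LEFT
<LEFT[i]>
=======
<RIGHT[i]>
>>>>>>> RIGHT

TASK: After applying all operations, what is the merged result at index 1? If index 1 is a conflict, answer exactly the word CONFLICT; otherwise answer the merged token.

Answer: juliet

Derivation:
Final LEFT:  [charlie, juliet, lima, bravo, echo, delta]
Final RIGHT: [juliet, juliet, alpha, juliet, kilo, lima]
i=0: BASE=lima L=charlie R=juliet all differ -> CONFLICT
i=1: L=juliet R=juliet -> agree -> juliet
i=2: BASE=kilo L=lima R=alpha all differ -> CONFLICT
i=3: L=bravo, R=juliet=BASE -> take LEFT -> bravo
i=4: L=echo=BASE, R=kilo -> take RIGHT -> kilo
i=5: BASE=india L=delta R=lima all differ -> CONFLICT
Index 1 -> juliet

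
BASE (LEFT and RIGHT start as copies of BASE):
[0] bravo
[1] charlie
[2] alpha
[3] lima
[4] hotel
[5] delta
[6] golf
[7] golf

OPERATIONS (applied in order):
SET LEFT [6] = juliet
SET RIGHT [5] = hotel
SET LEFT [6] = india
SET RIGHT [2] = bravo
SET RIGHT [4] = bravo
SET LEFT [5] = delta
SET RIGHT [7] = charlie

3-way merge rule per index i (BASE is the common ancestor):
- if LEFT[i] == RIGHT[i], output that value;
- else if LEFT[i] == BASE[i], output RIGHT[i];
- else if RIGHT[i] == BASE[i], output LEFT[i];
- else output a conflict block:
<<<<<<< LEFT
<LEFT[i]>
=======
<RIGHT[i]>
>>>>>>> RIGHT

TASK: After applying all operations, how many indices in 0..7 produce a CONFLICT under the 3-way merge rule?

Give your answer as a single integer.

Answer: 0

Derivation:
Final LEFT:  [bravo, charlie, alpha, lima, hotel, delta, india, golf]
Final RIGHT: [bravo, charlie, bravo, lima, bravo, hotel, golf, charlie]
i=0: L=bravo R=bravo -> agree -> bravo
i=1: L=charlie R=charlie -> agree -> charlie
i=2: L=alpha=BASE, R=bravo -> take RIGHT -> bravo
i=3: L=lima R=lima -> agree -> lima
i=4: L=hotel=BASE, R=bravo -> take RIGHT -> bravo
i=5: L=delta=BASE, R=hotel -> take RIGHT -> hotel
i=6: L=india, R=golf=BASE -> take LEFT -> india
i=7: L=golf=BASE, R=charlie -> take RIGHT -> charlie
Conflict count: 0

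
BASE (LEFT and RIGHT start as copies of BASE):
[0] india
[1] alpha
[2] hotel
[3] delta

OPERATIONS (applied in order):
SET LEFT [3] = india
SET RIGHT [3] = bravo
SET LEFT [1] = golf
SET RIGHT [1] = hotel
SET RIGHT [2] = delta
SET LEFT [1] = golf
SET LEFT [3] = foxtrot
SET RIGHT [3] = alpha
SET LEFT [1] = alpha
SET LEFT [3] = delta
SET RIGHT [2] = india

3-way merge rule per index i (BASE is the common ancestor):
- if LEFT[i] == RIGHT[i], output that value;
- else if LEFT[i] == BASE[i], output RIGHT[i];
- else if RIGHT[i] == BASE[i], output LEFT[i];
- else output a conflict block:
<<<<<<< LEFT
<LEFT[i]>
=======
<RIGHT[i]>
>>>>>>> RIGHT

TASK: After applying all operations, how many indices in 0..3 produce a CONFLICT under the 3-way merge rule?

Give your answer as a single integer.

Answer: 0

Derivation:
Final LEFT:  [india, alpha, hotel, delta]
Final RIGHT: [india, hotel, india, alpha]
i=0: L=india R=india -> agree -> india
i=1: L=alpha=BASE, R=hotel -> take RIGHT -> hotel
i=2: L=hotel=BASE, R=india -> take RIGHT -> india
i=3: L=delta=BASE, R=alpha -> take RIGHT -> alpha
Conflict count: 0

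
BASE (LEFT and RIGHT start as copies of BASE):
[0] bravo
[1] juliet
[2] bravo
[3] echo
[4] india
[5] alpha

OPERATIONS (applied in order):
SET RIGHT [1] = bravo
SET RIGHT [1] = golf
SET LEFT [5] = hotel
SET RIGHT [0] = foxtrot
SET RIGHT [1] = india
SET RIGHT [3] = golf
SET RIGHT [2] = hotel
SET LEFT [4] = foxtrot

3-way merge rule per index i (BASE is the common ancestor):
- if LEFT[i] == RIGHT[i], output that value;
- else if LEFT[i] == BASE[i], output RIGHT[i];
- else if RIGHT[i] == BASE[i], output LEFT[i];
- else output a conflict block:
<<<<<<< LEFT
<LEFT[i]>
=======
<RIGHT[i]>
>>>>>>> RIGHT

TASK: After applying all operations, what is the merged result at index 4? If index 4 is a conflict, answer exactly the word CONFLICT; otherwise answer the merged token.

Answer: foxtrot

Derivation:
Final LEFT:  [bravo, juliet, bravo, echo, foxtrot, hotel]
Final RIGHT: [foxtrot, india, hotel, golf, india, alpha]
i=0: L=bravo=BASE, R=foxtrot -> take RIGHT -> foxtrot
i=1: L=juliet=BASE, R=india -> take RIGHT -> india
i=2: L=bravo=BASE, R=hotel -> take RIGHT -> hotel
i=3: L=echo=BASE, R=golf -> take RIGHT -> golf
i=4: L=foxtrot, R=india=BASE -> take LEFT -> foxtrot
i=5: L=hotel, R=alpha=BASE -> take LEFT -> hotel
Index 4 -> foxtrot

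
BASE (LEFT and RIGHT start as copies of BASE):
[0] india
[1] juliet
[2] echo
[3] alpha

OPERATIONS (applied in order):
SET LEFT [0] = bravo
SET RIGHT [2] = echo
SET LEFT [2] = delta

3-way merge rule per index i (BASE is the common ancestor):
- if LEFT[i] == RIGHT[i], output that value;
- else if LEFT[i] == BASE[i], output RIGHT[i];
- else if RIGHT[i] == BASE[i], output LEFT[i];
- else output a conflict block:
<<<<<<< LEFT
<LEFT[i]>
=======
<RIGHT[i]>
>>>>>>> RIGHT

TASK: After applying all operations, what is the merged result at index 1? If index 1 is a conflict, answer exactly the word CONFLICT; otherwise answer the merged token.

Answer: juliet

Derivation:
Final LEFT:  [bravo, juliet, delta, alpha]
Final RIGHT: [india, juliet, echo, alpha]
i=0: L=bravo, R=india=BASE -> take LEFT -> bravo
i=1: L=juliet R=juliet -> agree -> juliet
i=2: L=delta, R=echo=BASE -> take LEFT -> delta
i=3: L=alpha R=alpha -> agree -> alpha
Index 1 -> juliet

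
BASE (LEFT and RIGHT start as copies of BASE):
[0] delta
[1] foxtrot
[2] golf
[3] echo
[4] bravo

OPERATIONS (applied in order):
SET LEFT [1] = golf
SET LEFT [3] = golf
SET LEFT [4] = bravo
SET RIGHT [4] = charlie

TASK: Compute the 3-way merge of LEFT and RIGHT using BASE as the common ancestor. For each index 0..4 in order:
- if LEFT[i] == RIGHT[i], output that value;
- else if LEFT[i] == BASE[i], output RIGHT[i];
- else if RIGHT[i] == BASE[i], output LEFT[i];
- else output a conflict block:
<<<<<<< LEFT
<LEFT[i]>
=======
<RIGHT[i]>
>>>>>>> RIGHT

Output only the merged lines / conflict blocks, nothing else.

Answer: delta
golf
golf
golf
charlie

Derivation:
Final LEFT:  [delta, golf, golf, golf, bravo]
Final RIGHT: [delta, foxtrot, golf, echo, charlie]
i=0: L=delta R=delta -> agree -> delta
i=1: L=golf, R=foxtrot=BASE -> take LEFT -> golf
i=2: L=golf R=golf -> agree -> golf
i=3: L=golf, R=echo=BASE -> take LEFT -> golf
i=4: L=bravo=BASE, R=charlie -> take RIGHT -> charlie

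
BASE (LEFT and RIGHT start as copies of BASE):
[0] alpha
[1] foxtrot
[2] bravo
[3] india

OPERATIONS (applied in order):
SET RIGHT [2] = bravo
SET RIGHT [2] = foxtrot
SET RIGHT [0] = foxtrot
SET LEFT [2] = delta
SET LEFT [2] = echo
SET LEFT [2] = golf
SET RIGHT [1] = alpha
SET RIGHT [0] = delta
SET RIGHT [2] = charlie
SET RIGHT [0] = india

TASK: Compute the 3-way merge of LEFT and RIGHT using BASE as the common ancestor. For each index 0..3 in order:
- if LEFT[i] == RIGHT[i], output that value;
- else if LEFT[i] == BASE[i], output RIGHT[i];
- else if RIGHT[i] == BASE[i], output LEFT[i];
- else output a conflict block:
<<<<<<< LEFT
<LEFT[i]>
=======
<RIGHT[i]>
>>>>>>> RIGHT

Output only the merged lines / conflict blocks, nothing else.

Answer: india
alpha
<<<<<<< LEFT
golf
=======
charlie
>>>>>>> RIGHT
india

Derivation:
Final LEFT:  [alpha, foxtrot, golf, india]
Final RIGHT: [india, alpha, charlie, india]
i=0: L=alpha=BASE, R=india -> take RIGHT -> india
i=1: L=foxtrot=BASE, R=alpha -> take RIGHT -> alpha
i=2: BASE=bravo L=golf R=charlie all differ -> CONFLICT
i=3: L=india R=india -> agree -> india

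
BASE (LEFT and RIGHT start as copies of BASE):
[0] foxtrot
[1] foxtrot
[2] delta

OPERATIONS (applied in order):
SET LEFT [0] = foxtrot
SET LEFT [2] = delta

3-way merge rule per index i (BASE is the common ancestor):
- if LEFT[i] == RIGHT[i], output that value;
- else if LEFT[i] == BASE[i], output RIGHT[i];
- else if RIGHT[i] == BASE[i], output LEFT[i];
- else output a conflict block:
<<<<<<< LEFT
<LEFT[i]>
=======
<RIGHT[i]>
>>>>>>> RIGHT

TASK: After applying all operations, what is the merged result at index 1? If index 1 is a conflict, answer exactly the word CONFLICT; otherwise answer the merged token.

Final LEFT:  [foxtrot, foxtrot, delta]
Final RIGHT: [foxtrot, foxtrot, delta]
i=0: L=foxtrot R=foxtrot -> agree -> foxtrot
i=1: L=foxtrot R=foxtrot -> agree -> foxtrot
i=2: L=delta R=delta -> agree -> delta
Index 1 -> foxtrot

Answer: foxtrot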